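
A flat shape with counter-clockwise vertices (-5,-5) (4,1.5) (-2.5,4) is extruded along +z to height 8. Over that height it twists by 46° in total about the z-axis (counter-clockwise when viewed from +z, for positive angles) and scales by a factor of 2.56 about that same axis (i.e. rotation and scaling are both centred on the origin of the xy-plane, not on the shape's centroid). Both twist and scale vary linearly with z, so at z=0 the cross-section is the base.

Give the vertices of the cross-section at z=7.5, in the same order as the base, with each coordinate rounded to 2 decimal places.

Cross-section at z=7.5: (-0.57,-17.40) (4.66,9.43) (-11.23,2.98)

t = z/height = 7.5/8 = 0.9375
s = 1 + (scale-1)·z/height = 1 + (2.56-1)·7.5/8 = 2.462500
θ = twist·z/height = 46°·7.5/8 = 43.1250° = 0.752673 rad
cos θ = 0.729864, sin θ = 0.683592 (intermediates below are computed at full precision and shown rounded to 5 d.p.)
v1: (-5,-5) → rotate → (-0.23136,-7.06728) → ×s → (-0.56972,-17.40318) → (-0.57,-17.40)
v2: (4,1.5) → rotate → (1.89407,3.82917) → ×s → (4.66414,9.42932) → (4.66,9.43)
v3: (-2.5,4) → rotate → (-4.55903,1.21048) → ×s → (-11.22661,2.98080) → (-11.23,2.98)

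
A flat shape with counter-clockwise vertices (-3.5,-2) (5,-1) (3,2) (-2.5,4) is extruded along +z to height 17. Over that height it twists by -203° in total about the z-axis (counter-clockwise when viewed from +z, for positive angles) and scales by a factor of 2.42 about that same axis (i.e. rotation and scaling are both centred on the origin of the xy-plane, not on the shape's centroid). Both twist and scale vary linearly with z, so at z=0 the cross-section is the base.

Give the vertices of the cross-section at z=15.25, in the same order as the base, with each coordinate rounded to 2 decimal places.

t = z/height = 15.25/17 = 0.897059
s = 1 + (scale-1)·z/height = 1 + (2.42-1)·15.25/17 = 2.273824
θ = twist·z/height = -203°·15.25/17 = -182.1029° = -3.178296 rad
cos θ = -0.999327, sin θ = 0.036695 (intermediates below are computed at full precision and shown rounded to 5 d.p.)
v1: (-3.5,-2) → rotate → (3.57103,1.87022) → ×s → (8.11990,4.25255) → (8.12,4.25)
v2: (5,-1) → rotate → (-4.95994,1.18280) → ×s → (-11.27802,2.68948) → (-11.28,2.69)
v3: (3,2) → rotate → (-3.07137,-1.88857) → ×s → (-6.98375,-4.29427) → (-6.98,-4.29)
v4: (-2.5,4) → rotate → (2.35154,-4.08904) → ×s → (5.34698,-9.29776) → (5.35,-9.30)

Cross-section at z=15.25: (8.12,4.25) (-11.28,2.69) (-6.98,-4.29) (5.35,-9.30)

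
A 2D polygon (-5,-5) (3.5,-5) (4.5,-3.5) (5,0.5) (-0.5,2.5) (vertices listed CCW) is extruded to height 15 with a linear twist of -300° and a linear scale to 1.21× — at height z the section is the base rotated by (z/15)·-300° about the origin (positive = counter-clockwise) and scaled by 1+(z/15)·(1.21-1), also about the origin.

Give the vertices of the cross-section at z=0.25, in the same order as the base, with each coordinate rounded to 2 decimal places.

t = z/height = 0.25/15 = 0.0166667
s = 1 + (scale-1)·z/height = 1 + (1.21-1)·0.25/15 = 1.003500
θ = twist·z/height = -300°·0.25/15 = -5.0000° = -0.087266 rad
cos θ = 0.996195, sin θ = -0.087156 (intermediates below are computed at full precision and shown rounded to 5 d.p.)
v1: (-5,-5) → rotate → (-5.41675,-4.54519) → ×s → (-5.43571,-4.56110) → (-5.44,-4.56)
v2: (3.5,-5) → rotate → (3.05090,-5.28602) → ×s → (3.06158,-5.30452) → (3.06,-5.30)
v3: (4.5,-3.5) → rotate → (4.17783,-3.87888) → ×s → (4.19245,-3.89246) → (4.19,-3.89)
v4: (5,0.5) → rotate → (5.02455,0.06232) → ×s → (5.04214,0.06254) → (5.04,0.06)
v5: (-0.5,2.5) → rotate → (-0.28021,2.53406) → ×s → (-0.28119,2.54293) → (-0.28,2.54)

Cross-section at z=0.25: (-5.44,-4.56) (3.06,-5.30) (4.19,-3.89) (5.04,0.06) (-0.28,2.54)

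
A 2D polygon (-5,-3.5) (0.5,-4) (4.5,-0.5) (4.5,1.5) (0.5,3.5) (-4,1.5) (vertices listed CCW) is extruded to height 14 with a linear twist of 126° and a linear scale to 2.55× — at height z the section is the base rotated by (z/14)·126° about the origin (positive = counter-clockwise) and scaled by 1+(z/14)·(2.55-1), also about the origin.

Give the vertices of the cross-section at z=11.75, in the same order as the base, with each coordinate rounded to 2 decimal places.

t = z/height = 11.75/14 = 0.839286
s = 1 + (scale-1)·z/height = 1 + (2.55-1)·11.75/14 = 2.300893
θ = twist·z/height = 126°·11.75/14 = 105.7500° = 1.845686 rad
cos θ = -0.271440, sin θ = 0.962455 (intermediates below are computed at full precision and shown rounded to 5 d.p.)
v1: (-5,-3.5) → rotate → (4.72580,-3.86223) → ×s → (10.87355,-8.88659) → (10.87,-8.89)
v2: (0.5,-4) → rotate → (3.71410,1.56699) → ×s → (8.54575,3.60547) → (8.55,3.61)
v3: (4.5,-0.5) → rotate → (-0.74025,4.46677) → ×s → (-1.70325,10.27756) → (-1.70,10.28)
v4: (4.5,1.5) → rotate → (-2.66516,3.92389) → ×s → (-6.13226,9.02845) → (-6.13,9.03)
v5: (0.5,3.5) → rotate → (-3.50431,-0.46881) → ×s → (-8.06305,-1.07869) → (-8.06,-1.08)
v6: (-4,1.5) → rotate → (-0.35792,-4.25698) → ×s → (-0.82354,-9.79486) → (-0.82,-9.79)

Cross-section at z=11.75: (10.87,-8.89) (8.55,3.61) (-1.70,10.28) (-6.13,9.03) (-8.06,-1.08) (-0.82,-9.79)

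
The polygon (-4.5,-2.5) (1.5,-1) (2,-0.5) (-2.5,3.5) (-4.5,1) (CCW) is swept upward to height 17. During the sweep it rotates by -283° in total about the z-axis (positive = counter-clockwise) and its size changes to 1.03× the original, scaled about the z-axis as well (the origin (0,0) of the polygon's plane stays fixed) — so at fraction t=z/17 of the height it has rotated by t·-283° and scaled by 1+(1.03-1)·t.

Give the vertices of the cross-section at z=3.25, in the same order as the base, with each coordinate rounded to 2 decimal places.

t = z/height = 3.25/17 = 0.191176
s = 1 + (scale-1)·z/height = 1 + (1.03-1)·3.25/17 = 1.005735
θ = twist·z/height = -283°·3.25/17 = -54.1029° = -0.944274 rad
cos θ = 0.586331, sin θ = -0.810072 (intermediates below are computed at full precision and shown rounded to 5 d.p.)
v1: (-4.5,-2.5) → rotate → (-4.66367,2.17950) → ×s → (-4.69042,2.19200) → (-4.69,2.19)
v2: (1.5,-1) → rotate → (0.06942,-1.80144) → ×s → (0.06982,-1.81177) → (0.07,-1.81)
v3: (2,-0.5) → rotate → (0.76763,-1.91331) → ×s → (0.77203,-1.92428) → (0.77,-1.92)
v4: (-2.5,3.5) → rotate → (1.36942,4.07734) → ×s → (1.37728,4.10072) → (1.38,4.10)
v5: (-4.5,1) → rotate → (-1.82842,4.23165) → ×s → (-1.83890,4.25592) → (-1.84,4.26)

Cross-section at z=3.25: (-4.69,2.19) (0.07,-1.81) (0.77,-1.92) (1.38,4.10) (-1.84,4.26)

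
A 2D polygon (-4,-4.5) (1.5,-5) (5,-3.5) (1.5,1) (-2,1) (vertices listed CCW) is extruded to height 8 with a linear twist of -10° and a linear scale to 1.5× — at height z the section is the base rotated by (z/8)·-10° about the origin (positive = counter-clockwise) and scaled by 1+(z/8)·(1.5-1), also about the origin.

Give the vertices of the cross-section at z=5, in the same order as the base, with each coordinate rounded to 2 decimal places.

t = z/height = 5/8 = 0.625
s = 1 + (scale-1)·z/height = 1 + (1.5-1)·5/8 = 1.312500
θ = twist·z/height = -10°·5/8 = -6.2500° = -0.109083 rad
cos θ = 0.994056, sin θ = -0.108867 (intermediates below are computed at full precision and shown rounded to 5 d.p.)
v1: (-4,-4.5) → rotate → (-4.46613,-4.03779) → ×s → (-5.86179,-5.29959) → (-5.86,-5.30)
v2: (1.5,-5) → rotate → (0.94675,-5.13358) → ×s → (1.24261,-6.73783) → (1.24,-6.74)
v3: (5,-3.5) → rotate → (4.58925,-4.02353) → ×s → (6.02339,-5.28089) → (6.02,-5.28)
v4: (1.5,1) → rotate → (1.59995,0.83076) → ×s → (2.09994,1.09037) → (2.10,1.09)
v5: (-2,1) → rotate → (-1.87925,1.21179) → ×s → (-2.46651,1.59047) → (-2.47,1.59)

Cross-section at z=5: (-5.86,-5.30) (1.24,-6.74) (6.02,-5.28) (2.10,1.09) (-2.47,1.59)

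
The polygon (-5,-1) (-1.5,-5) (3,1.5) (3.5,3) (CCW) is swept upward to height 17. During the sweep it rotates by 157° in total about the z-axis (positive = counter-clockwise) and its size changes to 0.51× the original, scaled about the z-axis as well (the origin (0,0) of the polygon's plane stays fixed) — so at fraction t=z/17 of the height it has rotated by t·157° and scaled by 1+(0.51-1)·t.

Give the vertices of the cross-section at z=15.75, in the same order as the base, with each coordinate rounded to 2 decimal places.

t = z/height = 15.75/17 = 0.926471
s = 1 + (scale-1)·z/height = 1 + (0.51-1)·15.75/17 = 0.546029
θ = twist·z/height = 157°·15.75/17 = 145.4559° = 2.538684 rad
cos θ = -0.823690, sin θ = 0.567041 (intermediates below are computed at full precision and shown rounded to 5 d.p.)
v1: (-5,-1) → rotate → (4.68549,-2.01151) → ×s → (2.55842,-1.09835) → (2.56,-1.10)
v2: (-1.5,-5) → rotate → (4.07074,3.26789) → ×s → (2.22274,1.78436) → (2.22,1.78)
v3: (3,1.5) → rotate → (-3.32163,0.46559) → ×s → (-1.81371,0.25422) → (-1.81,0.25)
v4: (3.5,3) → rotate → (-4.58404,-0.48643) → ×s → (-2.50302,-0.26560) → (-2.50,-0.27)

Cross-section at z=15.75: (2.56,-1.10) (2.22,1.78) (-1.81,0.25) (-2.50,-0.27)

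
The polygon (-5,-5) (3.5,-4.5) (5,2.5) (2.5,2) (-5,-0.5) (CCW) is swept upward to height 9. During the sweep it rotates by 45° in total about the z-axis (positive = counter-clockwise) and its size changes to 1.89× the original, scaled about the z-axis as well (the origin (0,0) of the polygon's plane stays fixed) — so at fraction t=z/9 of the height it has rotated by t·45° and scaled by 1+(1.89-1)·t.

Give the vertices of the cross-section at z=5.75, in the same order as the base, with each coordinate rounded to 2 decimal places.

Cross-section at z=5.75: (-3.10,-10.65) (8.21,-3.55) (4.99,7.21) (1.93,4.64) (-6.50,-4.46)

t = z/height = 5.75/9 = 0.638889
s = 1 + (scale-1)·z/height = 1 + (1.89-1)·5.75/9 = 1.568611
θ = twist·z/height = 45°·5.75/9 = 28.7500° = 0.501782 rad
cos θ = 0.876727, sin θ = 0.480989 (intermediates below are computed at full precision and shown rounded to 5 d.p.)
v1: (-5,-5) → rotate → (-1.97869,-6.78858) → ×s → (-3.10380,-10.64864) → (-3.10,-10.65)
v2: (3.5,-4.5) → rotate → (5.23299,-2.26181) → ×s → (8.20853,-3.54790) → (8.21,-3.55)
v3: (5,2.5) → rotate → (3.18116,4.59676) → ×s → (4.99001,7.21053) → (4.99,7.21)
v4: (2.5,2) → rotate → (1.22984,2.95593) → ×s → (1.92914,4.63670) → (1.93,4.64)
v5: (-5,-0.5) → rotate → (-4.14314,-2.84331) → ×s → (-6.49897,-4.46004) → (-6.50,-4.46)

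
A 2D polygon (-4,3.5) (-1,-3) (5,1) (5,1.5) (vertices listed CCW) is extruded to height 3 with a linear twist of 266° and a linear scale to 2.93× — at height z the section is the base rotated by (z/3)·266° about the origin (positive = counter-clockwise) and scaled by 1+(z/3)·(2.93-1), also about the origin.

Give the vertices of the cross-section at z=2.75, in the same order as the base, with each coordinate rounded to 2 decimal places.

t = z/height = 2.75/3 = 0.916667
s = 1 + (scale-1)·z/height = 1 + (2.93-1)·2.75/3 = 2.769167
θ = twist·z/height = 266°·2.75/3 = 243.8333° = 4.255694 rad
cos θ = -0.440984, sin θ = -0.897515 (intermediates below are computed at full precision and shown rounded to 5 d.p.)
v1: (-4,3.5) → rotate → (4.90524,2.04662) → ×s → (13.58342,5.66742) → (13.58,5.67)
v2: (-1,-3) → rotate → (-2.25156,2.22047) → ×s → (-6.23495,6.14884) → (-6.23,6.15)
v3: (5,1) → rotate → (-1.30740,-4.92856) → ×s → (-3.62042,-13.64800) → (-3.62,-13.65)
v4: (5,1.5) → rotate → (-0.85865,-5.14905) → ×s → (-2.37773,-14.25858) → (-2.38,-14.26)

Cross-section at z=2.75: (13.58,5.67) (-6.23,6.15) (-3.62,-13.65) (-2.38,-14.26)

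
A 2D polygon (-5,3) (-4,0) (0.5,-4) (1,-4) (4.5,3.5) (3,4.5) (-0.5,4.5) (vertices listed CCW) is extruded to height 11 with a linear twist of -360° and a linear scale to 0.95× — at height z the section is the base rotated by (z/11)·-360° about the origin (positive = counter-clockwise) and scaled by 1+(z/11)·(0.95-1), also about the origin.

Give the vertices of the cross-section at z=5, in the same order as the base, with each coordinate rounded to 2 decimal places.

t = z/height = 5/11 = 0.454545
s = 1 + (scale-1)·z/height = 1 + (0.95-1)·5/11 = 0.977273
θ = twist·z/height = -360°·5/11 = -163.6364° = -2.855993 rad
cos θ = -0.959493, sin θ = -0.281733 (intermediates below are computed at full precision and shown rounded to 5 d.p.)
v1: (-5,3) → rotate → (5.64266,-1.46982) → ×s → (5.51442,-1.43641) → (5.51,-1.44)
v2: (-4,0) → rotate → (3.83797,1.12693) → ×s → (3.75075,1.10132) → (3.75,1.10)
v3: (0.5,-4) → rotate → (-1.60668,3.69711) → ×s → (-1.57016,3.61308) → (-1.57,3.61)
v4: (1,-4) → rotate → (-2.08642,3.55624) → ×s → (-2.03900,3.47542) → (-2.04,3.48)
v5: (4.5,3.5) → rotate → (-3.33165,-4.62602) → ×s → (-3.25594,-4.52089) → (-3.26,-4.52)
v6: (3,4.5) → rotate → (-1.61068,-5.16292) → ×s → (-1.57408,-5.04558) → (-1.57,-5.05)
v7: (-0.5,4.5) → rotate → (1.74754,-4.17685) → ×s → (1.70783,-4.08192) → (1.71,-4.08)

Cross-section at z=5: (5.51,-1.44) (3.75,1.10) (-1.57,3.61) (-2.04,3.48) (-3.26,-4.52) (-1.57,-5.05) (1.71,-4.08)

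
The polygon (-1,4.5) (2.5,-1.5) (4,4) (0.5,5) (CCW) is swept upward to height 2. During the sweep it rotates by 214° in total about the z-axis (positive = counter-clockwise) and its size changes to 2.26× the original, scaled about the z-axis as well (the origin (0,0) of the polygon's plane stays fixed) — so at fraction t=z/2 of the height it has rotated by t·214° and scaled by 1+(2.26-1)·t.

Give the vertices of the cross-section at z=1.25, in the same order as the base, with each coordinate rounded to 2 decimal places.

t = z/height = 1.25/2 = 0.625
s = 1 + (scale-1)·z/height = 1 + (2.26-1)·1.25/2 = 1.787500
θ = twist·z/height = 214°·1.25/2 = 133.7500° = 2.334378 rad
cos θ = -0.691513, sin θ = 0.722364 (intermediates below are computed at full precision and shown rounded to 5 d.p.)
v1: (-1,4.5) → rotate → (-2.55912,-3.83417) → ×s → (-4.57444,-6.85358) → (-4.57,-6.85)
v2: (2.5,-1.5) → rotate → (-0.64524,2.84318) → ×s → (-1.15336,5.08218) → (-1.15,5.08)
v3: (4,4) → rotate → (-5.65551,0.12340) → ×s → (-10.10922,0.22058) → (-10.11,0.22)
v4: (0.5,5) → rotate → (-3.95758,-3.09638) → ×s → (-7.07417,-5.53479) → (-7.07,-5.53)

Cross-section at z=1.25: (-4.57,-6.85) (-1.15,5.08) (-10.11,0.22) (-7.07,-5.53)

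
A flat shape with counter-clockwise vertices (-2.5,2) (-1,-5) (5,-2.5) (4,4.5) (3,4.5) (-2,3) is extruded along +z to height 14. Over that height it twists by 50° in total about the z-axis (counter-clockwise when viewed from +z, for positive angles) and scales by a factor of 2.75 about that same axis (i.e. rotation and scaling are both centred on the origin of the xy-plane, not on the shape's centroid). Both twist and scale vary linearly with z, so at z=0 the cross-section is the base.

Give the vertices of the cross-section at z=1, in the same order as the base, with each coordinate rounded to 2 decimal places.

t = z/height = 1/14 = 0.0714286
s = 1 + (scale-1)·z/height = 1 + (2.75-1)·1/14 = 1.125000
θ = twist·z/height = 50°·1/14 = 3.5714° = 0.062333 rad
cos θ = 0.998058, sin θ = 0.062293 (intermediates below are computed at full precision and shown rounded to 5 d.p.)
v1: (-2.5,2) → rotate → (-2.61973,1.84038) → ×s → (-2.94720,2.07043) → (-2.95,2.07)
v2: (-1,-5) → rotate → (-0.68659,-5.05258) → ×s → (-0.77242,-5.68416) → (-0.77,-5.68)
v3: (5,-2.5) → rotate → (5.14602,-2.18368) → ×s → (5.78927,-2.45664) → (5.79,-2.46)
v4: (4,4.5) → rotate → (3.71191,4.74043) → ×s → (4.17590,5.33299) → (4.18,5.33)
v5: (3,4.5) → rotate → (2.71386,4.67814) → ×s → (3.05309,5.26291) → (3.05,5.26)
v6: (-2,3) → rotate → (-2.18299,2.86959) → ×s → (-2.45587,3.22829) → (-2.46,3.23)

Cross-section at z=1: (-2.95,2.07) (-0.77,-5.68) (5.79,-2.46) (4.18,5.33) (3.05,5.26) (-2.46,3.23)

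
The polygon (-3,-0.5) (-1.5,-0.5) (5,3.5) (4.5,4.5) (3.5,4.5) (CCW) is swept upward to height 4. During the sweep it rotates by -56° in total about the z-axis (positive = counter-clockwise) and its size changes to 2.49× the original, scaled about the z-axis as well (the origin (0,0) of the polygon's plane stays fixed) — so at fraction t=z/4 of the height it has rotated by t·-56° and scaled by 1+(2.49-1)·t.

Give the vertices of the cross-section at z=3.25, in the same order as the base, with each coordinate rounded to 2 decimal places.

Cross-section at z=3.25: (-5.44,3.96) (-3.11,1.59) (13.27,-2.46) (14.07,-0.12) (12.52,1.45)

t = z/height = 3.25/4 = 0.8125
s = 1 + (scale-1)·z/height = 1 + (2.49-1)·3.25/4 = 2.210625
θ = twist·z/height = -56°·3.25/4 = -45.5000° = -0.794125 rad
cos θ = 0.700909, sin θ = -0.713250 (intermediates below are computed at full precision and shown rounded to 5 d.p.)
v1: (-3,-0.5) → rotate → (-2.45935,1.78930) → ×s → (-5.43671,3.95546) → (-5.44,3.96)
v2: (-1.5,-0.5) → rotate → (-1.40799,0.71942) → ×s → (-3.11254,1.59037) → (-3.11,1.59)
v3: (5,3.5) → rotate → (6.00092,-1.11307) → ×s → (13.26579,-2.46058) → (13.27,-2.46)
v4: (4.5,4.5) → rotate → (6.36372,-0.05554) → ×s → (14.06780,-0.12277) → (14.07,-0.12)
v5: (3.5,4.5) → rotate → (5.66281,0.65772) → ×s → (12.51835,1.45396) → (12.52,1.45)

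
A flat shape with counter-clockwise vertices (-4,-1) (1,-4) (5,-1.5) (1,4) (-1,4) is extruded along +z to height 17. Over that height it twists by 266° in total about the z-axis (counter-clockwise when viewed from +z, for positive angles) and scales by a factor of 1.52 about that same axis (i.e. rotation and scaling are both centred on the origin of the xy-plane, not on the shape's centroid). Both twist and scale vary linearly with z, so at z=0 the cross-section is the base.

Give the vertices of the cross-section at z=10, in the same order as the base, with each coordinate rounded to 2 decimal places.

Cross-section at z=10: (5.31,-0.89) (0.89,5.31) (-5.20,4.40) (-3.28,-4.27) (-0.89,-5.31)

t = z/height = 10/17 = 0.588235
s = 1 + (scale-1)·z/height = 1 + (1.52-1)·10/17 = 1.305882
θ = twist·z/height = 266°·10/17 = 156.4706° = 2.730927 rad
cos θ = -0.916855, sin θ = 0.399220 (intermediates below are computed at full precision and shown rounded to 5 d.p.)
v1: (-4,-1) → rotate → (4.06664,-0.68002) → ×s → (5.31055,-0.88803) → (5.31,-0.89)
v2: (1,-4) → rotate → (0.68002,4.06664) → ×s → (0.88803,5.31055) → (0.89,5.31)
v3: (5,-1.5) → rotate → (-3.98545,3.37138) → ×s → (-5.20452,4.40263) → (-5.20,4.40)
v4: (1,4) → rotate → (-2.51373,-3.26820) → ×s → (-3.28264,-4.26789) → (-3.28,-4.27)
v5: (-1,4) → rotate → (-0.68002,-4.06664) → ×s → (-0.88803,-5.31055) → (-0.89,-5.31)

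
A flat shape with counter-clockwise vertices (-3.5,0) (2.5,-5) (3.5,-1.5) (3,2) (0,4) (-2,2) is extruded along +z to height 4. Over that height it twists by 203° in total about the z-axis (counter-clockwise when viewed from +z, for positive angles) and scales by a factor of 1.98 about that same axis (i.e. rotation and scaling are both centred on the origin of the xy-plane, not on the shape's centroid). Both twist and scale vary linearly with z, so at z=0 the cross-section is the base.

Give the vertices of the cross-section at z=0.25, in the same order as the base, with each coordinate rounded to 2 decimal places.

Cross-section at z=0.25: (-3.62,-0.82) (3.75,-4.59) (3.97,-0.74) (2.64,2.77) (-0.93,4.14) (-2.54,1.60)

t = z/height = 0.25/4 = 0.0625
s = 1 + (scale-1)·z/height = 1 + (1.98-1)·0.25/4 = 1.061250
θ = twist·z/height = 203°·0.25/4 = 12.6875° = 0.221439 rad
cos θ = 0.975582, sin θ = 0.219633 (intermediates below are computed at full precision and shown rounded to 5 d.p.)
v1: (-3.5,0) → rotate → (-3.41454,-0.76872) → ×s → (-3.62368,-0.81580) → (-3.62,-0.82)
v2: (2.5,-5) → rotate → (3.53712,-4.32883) → ×s → (3.75377,-4.59397) → (3.75,-4.59)
v3: (3.5,-1.5) → rotate → (3.74399,-0.69466) → ×s → (3.97331,-0.73720) → (3.97,-0.74)
v4: (3,2) → rotate → (2.48748,2.61007) → ×s → (2.63984,2.76993) → (2.64,2.77)
v5: (0,4) → rotate → (-0.87853,3.90233) → ×s → (-0.93234,4.14135) → (-0.93,4.14)
v6: (-2,2) → rotate → (-2.39043,1.51190) → ×s → (-2.53685,1.60450) → (-2.54,1.60)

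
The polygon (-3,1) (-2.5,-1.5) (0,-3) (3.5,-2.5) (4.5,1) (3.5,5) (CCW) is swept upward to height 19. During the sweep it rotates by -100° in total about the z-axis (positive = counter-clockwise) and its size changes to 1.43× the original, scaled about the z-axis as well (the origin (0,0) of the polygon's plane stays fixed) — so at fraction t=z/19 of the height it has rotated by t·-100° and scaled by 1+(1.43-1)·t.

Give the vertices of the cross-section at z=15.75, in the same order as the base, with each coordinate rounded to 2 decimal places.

Cross-section at z=15.75: (0.84,4.21) (-2.44,3.11) (-4.04,-0.50) (-2.78,-5.13) (2.10,-5.89) (7.32,-3.87)

t = z/height = 15.75/19 = 0.828947
s = 1 + (scale-1)·z/height = 1 + (1.43-1)·15.75/19 = 1.356447
θ = twist·z/height = -100°·15.75/19 = -82.8947° = -1.446786 rad
cos θ = 0.123693, sin θ = -0.992321 (intermediates below are computed at full precision and shown rounded to 5 d.p.)
v1: (-3,1) → rotate → (0.62124,3.10065) → ×s → (0.84268,4.20587) → (0.84,4.21)
v2: (-2.5,-1.5) → rotate → (-1.79771,2.29526) → ×s → (-2.43850,3.11340) → (-2.44,3.11)
v3: (0,-3) → rotate → (-2.97696,-0.37108) → ×s → (-4.03809,-0.50335) → (-4.04,-0.50)
v4: (3.5,-2.5) → rotate → (-2.04788,-3.78235) → ×s → (-2.77784,-5.13056) → (-2.78,-5.13)
v5: (4.5,1) → rotate → (1.54894,-4.34175) → ×s → (2.10105,-5.88936) → (2.10,-5.89)
v6: (3.5,5) → rotate → (5.39453,-2.85466) → ×s → (7.31739,-3.87219) → (7.32,-3.87)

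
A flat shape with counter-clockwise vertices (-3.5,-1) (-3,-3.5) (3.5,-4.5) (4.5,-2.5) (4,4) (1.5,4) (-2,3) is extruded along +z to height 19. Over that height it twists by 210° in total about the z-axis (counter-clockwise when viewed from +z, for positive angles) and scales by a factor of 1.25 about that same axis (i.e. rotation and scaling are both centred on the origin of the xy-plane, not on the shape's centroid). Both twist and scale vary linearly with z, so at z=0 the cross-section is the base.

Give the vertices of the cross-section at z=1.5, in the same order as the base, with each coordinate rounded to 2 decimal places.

Cross-section at z=1.5: (-3.13,-2.00) (-1.91,-4.29) (4.73,-3.38) (5.13,-1.13) (2.75,5.07) (0.30,4.35) (-2.83,2.35)

t = z/height = 1.5/19 = 0.0789474
s = 1 + (scale-1)·z/height = 1 + (1.25-1)·1.5/19 = 1.019737
θ = twist·z/height = 210°·1.5/19 = 16.5789° = 0.289357 rad
cos θ = 0.958427, sin θ = 0.285336 (intermediates below are computed at full precision and shown rounded to 5 d.p.)
v1: (-3.5,-1) → rotate → (-3.06916,-1.95710) → ×s → (-3.12974,-1.99573) → (-3.13,-2.00)
v2: (-3,-3.5) → rotate → (-1.87661,-4.21050) → ×s → (-1.91364,-4.29361) → (-1.91,-4.29)
v3: (3.5,-4.5) → rotate → (4.63851,-3.31425) → ×s → (4.73006,-3.37966) → (4.73,-3.38)
v4: (4.5,-2.5) → rotate → (5.02626,-1.11206) → ×s → (5.12547,-1.13400) → (5.13,-1.13)
v5: (4,4) → rotate → (2.69237,4.97505) → ×s → (2.74550,5.07325) → (2.75,5.07)
v6: (1.5,4) → rotate → (0.29630,4.26171) → ×s → (0.30214,4.34583) → (0.30,4.35)
v7: (-2,3) → rotate → (-2.77286,2.30461) → ×s → (-2.82759,2.35010) → (-2.83,2.35)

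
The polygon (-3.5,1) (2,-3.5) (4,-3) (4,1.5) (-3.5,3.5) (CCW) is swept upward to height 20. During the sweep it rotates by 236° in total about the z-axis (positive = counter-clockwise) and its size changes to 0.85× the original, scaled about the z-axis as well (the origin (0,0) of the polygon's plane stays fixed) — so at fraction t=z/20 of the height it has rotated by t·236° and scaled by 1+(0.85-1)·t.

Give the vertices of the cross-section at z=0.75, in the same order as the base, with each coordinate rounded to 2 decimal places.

Cross-section at z=0.75: (-3.59,0.45) (2.50,-3.13) (4.39,-2.34) (3.70,2.09) (-3.97,2.90)

t = z/height = 0.75/20 = 0.0375
s = 1 + (scale-1)·z/height = 1 + (0.85-1)·0.75/20 = 0.994375
θ = twist·z/height = 236°·0.75/20 = 8.8500° = 0.154462 rad
cos θ = 0.988094, sin θ = 0.153848 (intermediates below are computed at full precision and shown rounded to 5 d.p.)
v1: (-3.5,1) → rotate → (-3.61218,0.44963) → ×s → (-3.59186,0.44710) → (-3.59,0.45)
v2: (2,-3.5) → rotate → (2.51466,-3.15063) → ×s → (2.50051,-3.13291) → (2.50,-3.13)
v3: (4,-3) → rotate → (4.41392,-2.34889) → ×s → (4.38909,-2.33568) → (4.39,-2.34)
v4: (4,1.5) → rotate → (3.72161,2.09753) → ×s → (3.70067,2.08574) → (3.70,2.09)
v5: (-3.5,3.5) → rotate → (-3.99680,2.91986) → ×s → (-3.97432,2.90344) → (-3.97,2.90)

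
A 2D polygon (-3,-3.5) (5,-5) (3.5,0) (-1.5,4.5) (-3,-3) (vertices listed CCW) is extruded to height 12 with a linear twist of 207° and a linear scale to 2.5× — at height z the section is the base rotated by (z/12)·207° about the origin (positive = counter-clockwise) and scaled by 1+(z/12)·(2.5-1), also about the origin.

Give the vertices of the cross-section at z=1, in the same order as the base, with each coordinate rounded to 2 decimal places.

Cross-section at z=1: (-2.06,-4.76) (7.04,-3.70) (3.76,1.17) (-3.11,4.33) (-2.22,-4.22)

t = z/height = 1/12 = 0.0833333
s = 1 + (scale-1)·z/height = 1 + (2.5-1)·1/12 = 1.125000
θ = twist·z/height = 207°·1/12 = 17.2500° = 0.301069 rad
cos θ = 0.955020, sin θ = 0.296542 (intermediates below are computed at full precision and shown rounded to 5 d.p.)
v1: (-3,-3.5) → rotate → (-1.82716,-4.23219) → ×s → (-2.05556,-4.76122) → (-2.06,-4.76)
v2: (5,-5) → rotate → (6.25781,-3.29239) → ×s → (7.04003,-3.70394) → (7.04,-3.70)
v3: (3.5,0) → rotate → (3.34257,1.03790) → ×s → (3.76039,1.16763) → (3.76,1.17)
v4: (-1.5,4.5) → rotate → (-2.76697,3.85278) → ×s → (-3.11284,4.33437) → (-3.11,4.33)
v5: (-3,-3) → rotate → (-1.97544,-3.75468) → ×s → (-2.22236,-4.22402) → (-2.22,-4.22)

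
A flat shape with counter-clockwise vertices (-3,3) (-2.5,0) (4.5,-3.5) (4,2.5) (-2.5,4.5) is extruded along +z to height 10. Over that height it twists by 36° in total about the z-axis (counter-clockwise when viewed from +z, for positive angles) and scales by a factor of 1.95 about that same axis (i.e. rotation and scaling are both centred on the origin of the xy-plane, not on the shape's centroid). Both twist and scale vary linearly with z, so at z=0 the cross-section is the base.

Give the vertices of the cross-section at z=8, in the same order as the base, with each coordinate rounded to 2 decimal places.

t = z/height = 8/10 = 0.8
s = 1 + (scale-1)·z/height = 1 + (1.95-1)·8/10 = 1.760000
θ = twist·z/height = 36°·8/10 = 28.8000° = 0.502655 rad
cos θ = 0.876307, sin θ = 0.481754 (intermediates below are computed at full precision and shown rounded to 5 d.p.)
v1: (-3,3) → rotate → (-4.07418,1.18366) → ×s → (-7.17056,2.08324) → (-7.17,2.08)
v2: (-2.5,0) → rotate → (-2.19077,-1.20438) → ×s → (-3.85575,-2.11972) → (-3.86,-2.12)
v3: (4.5,-3.5) → rotate → (5.62952,-0.89918) → ×s → (9.90795,-1.58256) → (9.91,-1.58)
v4: (4,2.5) → rotate → (2.30084,4.11778) → ×s → (4.04948,7.24730) → (4.05,7.25)
v5: (-2.5,4.5) → rotate → (-4.35866,2.73900) → ×s → (-7.67124,4.82063) → (-7.67,4.82)

Cross-section at z=8: (-7.17,2.08) (-3.86,-2.12) (9.91,-1.58) (4.05,7.25) (-7.67,4.82)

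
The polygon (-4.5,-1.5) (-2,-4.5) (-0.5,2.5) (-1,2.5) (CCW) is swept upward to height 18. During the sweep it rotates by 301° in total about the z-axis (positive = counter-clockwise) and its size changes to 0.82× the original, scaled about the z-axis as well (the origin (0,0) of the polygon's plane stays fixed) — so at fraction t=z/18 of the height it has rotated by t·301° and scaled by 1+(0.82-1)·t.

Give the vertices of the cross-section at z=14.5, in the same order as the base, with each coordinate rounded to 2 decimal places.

t = z/height = 14.5/18 = 0.805556
s = 1 + (scale-1)·z/height = 1 + (0.82-1)·14.5/18 = 0.855000
θ = twist·z/height = 301°·14.5/18 = 242.4722° = 4.231939 rad
cos θ = -0.462179, sin θ = -0.886787 (intermediates below are computed at full precision and shown rounded to 5 d.p.)
v1: (-4.5,-1.5) → rotate → (0.74962,4.68381) → ×s → (0.64093,4.00466) → (0.64,4.00)
v2: (-2,-4.5) → rotate → (-3.06618,3.85338) → ×s → (-2.62159,3.29464) → (-2.62,3.29)
v3: (-0.5,2.5) → rotate → (2.44806,-0.71205) → ×s → (2.09309,-0.60881) → (2.09,-0.61)
v4: (-1,2.5) → rotate → (2.67915,-0.26866) → ×s → (2.29067,-0.22970) → (2.29,-0.23)

Cross-section at z=14.5: (0.64,4.00) (-2.62,3.29) (2.09,-0.61) (2.29,-0.23)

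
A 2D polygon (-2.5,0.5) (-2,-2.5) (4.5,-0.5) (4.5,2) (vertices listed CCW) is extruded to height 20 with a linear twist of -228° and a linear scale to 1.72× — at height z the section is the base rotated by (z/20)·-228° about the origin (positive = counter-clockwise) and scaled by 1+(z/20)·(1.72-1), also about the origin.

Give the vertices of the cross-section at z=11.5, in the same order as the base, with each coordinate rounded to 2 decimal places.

t = z/height = 11.5/20 = 0.575
s = 1 + (scale-1)·z/height = 1 + (1.72-1)·11.5/20 = 1.414000
θ = twist·z/height = -228°·11.5/20 = -131.1000° = -2.288127 rad
cos θ = -0.657375, sin θ = -0.753563 (intermediates below are computed at full precision and shown rounded to 5 d.p.)
v1: (-2.5,0.5) → rotate → (2.02022,1.55522) → ×s → (2.85659,2.19908) → (2.86,2.20)
v2: (-2,-2.5) → rotate → (-0.56916,3.15056) → ×s → (-0.80479,4.45490) → (-0.80,4.45)
v3: (4.5,-0.5) → rotate → (-3.33497,-3.06235) → ×s → (-4.71565,-4.33016) → (-4.72,-4.33)
v4: (4.5,2) → rotate → (-1.45106,-4.70579) → ×s → (-2.05180,-6.65398) → (-2.05,-6.65)

Cross-section at z=11.5: (2.86,2.20) (-0.80,4.45) (-4.72,-4.33) (-2.05,-6.65)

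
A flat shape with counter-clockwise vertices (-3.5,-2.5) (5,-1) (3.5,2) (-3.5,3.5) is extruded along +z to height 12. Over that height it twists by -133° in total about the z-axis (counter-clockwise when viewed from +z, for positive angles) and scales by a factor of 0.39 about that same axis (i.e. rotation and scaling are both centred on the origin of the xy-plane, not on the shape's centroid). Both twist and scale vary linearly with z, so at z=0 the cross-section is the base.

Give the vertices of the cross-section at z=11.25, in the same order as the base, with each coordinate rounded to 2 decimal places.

Cross-section at z=11.25: (-0.03,1.84) (-1.57,-1.52) (-0.15,-1.72) (2.08,0.38)

t = z/height = 11.25/12 = 0.9375
s = 1 + (scale-1)·z/height = 1 + (0.39-1)·11.25/12 = 0.428125
θ = twist·z/height = -133°·11.25/12 = -124.6875° = -2.176207 rad
cos θ = -0.569100, sin θ = -0.822268 (intermediates below are computed at full precision and shown rounded to 5 d.p.)
v1: (-3.5,-2.5) → rotate → (-0.06382,4.30069) → ×s → (-0.02732,1.84123) → (-0.03,1.84)
v2: (5,-1) → rotate → (-3.66777,-3.54224) → ×s → (-1.57026,-1.51652) → (-1.57,-1.52)
v3: (3.5,2) → rotate → (-0.34731,-4.01614) → ×s → (-0.14869,-1.71941) → (-0.15,-1.72)
v4: (-3.5,3.5) → rotate → (4.86979,0.88609) → ×s → (2.08488,0.37936) → (2.08,0.38)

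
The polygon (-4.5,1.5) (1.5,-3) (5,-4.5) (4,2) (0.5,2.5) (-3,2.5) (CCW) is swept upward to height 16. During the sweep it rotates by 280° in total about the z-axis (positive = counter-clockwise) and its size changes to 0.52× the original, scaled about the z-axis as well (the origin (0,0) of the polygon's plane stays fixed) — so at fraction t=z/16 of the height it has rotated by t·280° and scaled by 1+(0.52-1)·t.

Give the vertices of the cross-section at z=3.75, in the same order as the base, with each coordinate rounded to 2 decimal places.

t = z/height = 3.75/16 = 0.234375
s = 1 + (scale-1)·z/height = 1 + (0.52-1)·3.75/16 = 0.887500
θ = twist·z/height = 280°·3.75/16 = 65.6250° = 1.145372 rad
cos θ = 0.412707, sin θ = 0.910864 (intermediates below are computed at full precision and shown rounded to 5 d.p.)
v1: (-4.5,1.5) → rotate → (-3.22348,-3.47983) → ×s → (-2.86084,-3.08835) → (-2.86,-3.09)
v2: (1.5,-3) → rotate → (3.35165,0.12817) → ×s → (2.97459,0.11376) → (2.97,0.11)
v3: (5,-4.5) → rotate → (6.16242,2.69714) → ×s → (5.46915,2.39371) → (5.47,2.39)
v4: (4,2) → rotate → (-0.17090,4.46887) → ×s → (-0.15167,3.96612) → (-0.15,3.97)
v5: (0.5,2.5) → rotate → (-2.07081,1.48720) → ×s → (-1.83784,1.31989) → (-1.84,1.32)
v6: (-3,2.5) → rotate → (-3.51528,-1.70082) → ×s → (-3.11981,-1.50948) → (-3.12,-1.51)

Cross-section at z=3.75: (-2.86,-3.09) (2.97,0.11) (5.47,2.39) (-0.15,3.97) (-1.84,1.32) (-3.12,-1.51)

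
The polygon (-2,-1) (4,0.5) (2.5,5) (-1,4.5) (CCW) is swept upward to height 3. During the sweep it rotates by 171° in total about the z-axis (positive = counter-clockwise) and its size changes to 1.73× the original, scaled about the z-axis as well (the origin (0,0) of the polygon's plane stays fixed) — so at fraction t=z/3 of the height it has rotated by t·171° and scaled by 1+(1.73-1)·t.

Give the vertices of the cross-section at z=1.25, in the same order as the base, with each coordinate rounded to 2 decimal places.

Cross-section at z=1.25: (0.40,-2.89) (1.06,5.15) (-5.13,5.18) (-5.98,0.65)

t = z/height = 1.25/3 = 0.416667
s = 1 + (scale-1)·z/height = 1 + (1.73-1)·1.25/3 = 1.304167
θ = twist·z/height = 171°·1.25/3 = 71.2500° = 1.243547 rad
cos θ = 0.321439, sin θ = 0.946930 (intermediates below are computed at full precision and shown rounded to 5 d.p.)
v1: (-2,-1) → rotate → (0.30405,-2.21530) → ×s → (0.39653,-2.88912) → (0.40,-2.89)
v2: (4,0.5) → rotate → (0.81229,3.94844) → ×s → (1.05937,5.14942) → (1.06,5.15)
v3: (2.5,5) → rotate → (-3.93105,3.97452) → ×s → (-5.12675,5.18344) → (-5.13,5.18)
v4: (-1,4.5) → rotate → (-4.58263,0.49955) → ×s → (-5.97651,0.65149) → (-5.98,0.65)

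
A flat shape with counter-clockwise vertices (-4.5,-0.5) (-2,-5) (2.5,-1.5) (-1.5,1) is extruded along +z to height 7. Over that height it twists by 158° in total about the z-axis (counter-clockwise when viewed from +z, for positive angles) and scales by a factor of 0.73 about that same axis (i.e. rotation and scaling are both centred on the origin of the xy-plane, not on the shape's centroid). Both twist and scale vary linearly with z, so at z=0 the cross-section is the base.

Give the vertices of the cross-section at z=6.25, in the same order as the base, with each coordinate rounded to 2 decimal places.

Cross-section at z=6.25: (2.90,-1.85) (3.57,2.00) (-0.76,2.08) (0.41,-1.31)

t = z/height = 6.25/7 = 0.892857
s = 1 + (scale-1)·z/height = 1 + (0.73-1)·6.25/7 = 0.758929
θ = twist·z/height = 158°·6.25/7 = 141.0714° = 2.462161 rad
cos θ = -0.777930, sin θ = 0.628351 (intermediates below are computed at full precision and shown rounded to 5 d.p.)
v1: (-4.5,-0.5) → rotate → (3.81486,-2.43861) → ×s → (2.89521,-1.85073) → (2.90,-1.85)
v2: (-2,-5) → rotate → (4.69762,2.63295) → ×s → (3.56515,1.99822) → (3.57,2.00)
v3: (2.5,-1.5) → rotate → (-1.00230,2.73777) → ×s → (-0.76067,2.07777) → (-0.76,2.08)
v4: (-1.5,1) → rotate → (0.53854,-1.72046) → ×s → (0.40872,-1.30570) → (0.41,-1.31)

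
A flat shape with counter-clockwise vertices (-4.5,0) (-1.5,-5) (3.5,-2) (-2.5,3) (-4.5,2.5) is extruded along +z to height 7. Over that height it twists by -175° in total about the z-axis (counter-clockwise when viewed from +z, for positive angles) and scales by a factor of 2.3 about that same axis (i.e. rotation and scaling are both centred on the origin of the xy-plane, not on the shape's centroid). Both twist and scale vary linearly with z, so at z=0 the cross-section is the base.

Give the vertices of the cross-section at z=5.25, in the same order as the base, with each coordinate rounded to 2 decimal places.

t = z/height = 5.25/7 = 0.75
s = 1 + (scale-1)·z/height = 1 + (2.3-1)·5.25/7 = 1.975000
θ = twist·z/height = -175°·5.25/7 = -131.2500° = -2.290745 rad
cos θ = -0.659346, sin θ = -0.751840 (intermediates below are computed at full precision and shown rounded to 5 d.p.)
v1: (-4.5,0) → rotate → (2.96706,3.38328) → ×s → (5.85994,6.68198) → (5.86,6.68)
v2: (-1.5,-5) → rotate → (-2.77018,4.42449) → ×s → (-5.47111,8.73837) → (-5.47,8.74)
v3: (3.5,-2) → rotate → (-3.81139,-1.31275) → ×s → (-7.52750,-2.59268) → (-7.53,-2.59)
v4: (-2.5,3) → rotate → (3.90388,-0.09844) → ×s → (7.71017,-0.19441) → (7.71,-0.19)
v5: (-4.5,2.5) → rotate → (4.84666,1.73491) → ×s → (9.57214,3.42646) → (9.57,3.43)

Cross-section at z=5.25: (5.86,6.68) (-5.47,8.74) (-7.53,-2.59) (7.71,-0.19) (9.57,3.43)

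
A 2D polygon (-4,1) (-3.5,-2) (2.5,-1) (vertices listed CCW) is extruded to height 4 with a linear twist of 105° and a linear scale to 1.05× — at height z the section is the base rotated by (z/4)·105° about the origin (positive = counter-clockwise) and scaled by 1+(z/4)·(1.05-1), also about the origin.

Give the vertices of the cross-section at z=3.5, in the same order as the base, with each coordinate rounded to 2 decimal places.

t = z/height = 3.5/4 = 0.875
s = 1 + (scale-1)·z/height = 1 + (1.05-1)·3.5/4 = 1.043750
θ = twist·z/height = 105°·3.5/4 = 91.8750° = 1.603521 rad
cos θ = -0.032719, sin θ = 0.999465 (intermediates below are computed at full precision and shown rounded to 5 d.p.)
v1: (-4,1) → rotate → (-0.86859,-4.03058) → ×s → (-0.90659,-4.20692) → (-0.91,-4.21)
v2: (-3.5,-2) → rotate → (2.11345,-3.43269) → ×s → (2.20591,-3.58287) → (2.21,-3.58)
v3: (2.5,-1) → rotate → (0.91767,2.53138) → ×s → (0.95781,2.64213) → (0.96,2.64)

Cross-section at z=3.5: (-0.91,-4.21) (2.21,-3.58) (0.96,2.64)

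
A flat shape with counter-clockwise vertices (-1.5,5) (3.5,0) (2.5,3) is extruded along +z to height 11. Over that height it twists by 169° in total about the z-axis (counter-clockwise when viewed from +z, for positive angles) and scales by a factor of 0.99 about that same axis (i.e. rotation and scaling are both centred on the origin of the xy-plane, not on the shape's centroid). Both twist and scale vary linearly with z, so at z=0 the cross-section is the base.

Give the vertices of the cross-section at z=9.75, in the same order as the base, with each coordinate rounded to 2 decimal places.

Cross-section at z=9.75: (-1.21,-5.03) (-3.00,1.75) (-3.64,-1.32)

t = z/height = 9.75/11 = 0.886364
s = 1 + (scale-1)·z/height = 1 + (0.99-1)·9.75/11 = 0.991136
θ = twist·z/height = 169°·9.75/11 = 149.7955° = 2.614424 rad
cos θ = -0.864235, sin θ = 0.503089 (intermediates below are computed at full precision and shown rounded to 5 d.p.)
v1: (-1.5,5) → rotate → (-1.21909,-5.07581) → ×s → (-1.20828,-5.03082) → (-1.21,-5.03)
v2: (3.5,0) → rotate → (-3.02482,1.76081) → ×s → (-2.99801,1.74520) → (-3.00,1.75)
v3: (2.5,3) → rotate → (-3.66985,-1.33498) → ×s → (-3.63732,-1.32315) → (-3.64,-1.32)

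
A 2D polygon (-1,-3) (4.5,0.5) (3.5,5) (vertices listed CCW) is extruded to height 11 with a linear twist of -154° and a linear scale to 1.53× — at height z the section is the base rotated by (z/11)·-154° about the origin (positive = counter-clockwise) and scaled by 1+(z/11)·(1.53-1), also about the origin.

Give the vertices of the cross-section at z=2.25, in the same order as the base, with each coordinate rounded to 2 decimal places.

t = z/height = 2.25/11 = 0.204545
s = 1 + (scale-1)·z/height = 1 + (1.53-1)·2.25/11 = 1.108409
θ = twist·z/height = -154°·2.25/11 = -31.5000° = -0.549779 rad
cos θ = 0.852640, sin θ = -0.522499 (intermediates below are computed at full precision and shown rounded to 5 d.p.)
v1: (-1,-3) → rotate → (-2.42014,-2.03542) → ×s → (-2.68250,-2.25608) → (-2.68,-2.26)
v2: (4.5,0.5) → rotate → (4.09813,-1.92492) → ×s → (4.54240,-2.13360) → (4.54,-2.13)
v3: (3.5,5) → rotate → (5.59673,2.43446) → ×s → (6.20347,2.69837) → (6.20,2.70)

Cross-section at z=2.25: (-2.68,-2.26) (4.54,-2.13) (6.20,2.70)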